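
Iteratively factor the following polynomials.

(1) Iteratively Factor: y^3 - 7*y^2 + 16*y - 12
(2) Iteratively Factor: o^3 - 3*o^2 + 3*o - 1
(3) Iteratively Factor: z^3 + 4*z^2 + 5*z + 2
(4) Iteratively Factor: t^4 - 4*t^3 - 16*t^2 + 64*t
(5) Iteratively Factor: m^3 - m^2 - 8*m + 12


(1) = (y - 2)*(y^2 - 5*y + 6) = (y - 2)^2*(y - 3)
(2) = (o - 1)*(o^2 - 2*o + 1) = (o - 1)^2*(o - 1)
(3) = (z + 1)*(z^2 + 3*z + 2) = (z + 1)*(z + 2)*(z + 1)
(4) = (t)*(t^3 - 4*t^2 - 16*t + 64) = t*(t - 4)*(t^2 - 16) = t*(t - 4)*(t + 4)*(t - 4)
(5) = (m - 2)*(m^2 + m - 6) = (m - 2)*(m + 3)*(m - 2)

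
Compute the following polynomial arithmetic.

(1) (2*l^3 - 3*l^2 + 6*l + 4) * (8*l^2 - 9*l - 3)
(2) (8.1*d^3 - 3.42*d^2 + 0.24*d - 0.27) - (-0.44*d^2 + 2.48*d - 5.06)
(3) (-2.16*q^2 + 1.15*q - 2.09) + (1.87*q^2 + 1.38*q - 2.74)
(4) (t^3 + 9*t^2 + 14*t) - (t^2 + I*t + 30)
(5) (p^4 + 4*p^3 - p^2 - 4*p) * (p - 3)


(1) = 16*l^5 - 42*l^4 + 69*l^3 - 13*l^2 - 54*l - 12
(2) = 8.1*d^3 - 2.98*d^2 - 2.24*d + 4.79
(3) = -0.29*q^2 + 2.53*q - 4.83
(4) = t^3 + 8*t^2 + 14*t - I*t - 30
(5) = p^5 + p^4 - 13*p^3 - p^2 + 12*p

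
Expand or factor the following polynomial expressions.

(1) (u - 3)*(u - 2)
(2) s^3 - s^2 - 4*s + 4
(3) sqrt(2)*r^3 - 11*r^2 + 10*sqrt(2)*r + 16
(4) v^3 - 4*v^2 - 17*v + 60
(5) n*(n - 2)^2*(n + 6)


(1) = u^2 - 5*u + 6
(2) = (s - 2)*(s - 1)*(s + 2)
(3) = (r - 4*sqrt(2))*(r - 2*sqrt(2))*(sqrt(2)*r + 1)
(4) = (v - 5)*(v - 3)*(v + 4)
(5) = n^4 + 2*n^3 - 20*n^2 + 24*n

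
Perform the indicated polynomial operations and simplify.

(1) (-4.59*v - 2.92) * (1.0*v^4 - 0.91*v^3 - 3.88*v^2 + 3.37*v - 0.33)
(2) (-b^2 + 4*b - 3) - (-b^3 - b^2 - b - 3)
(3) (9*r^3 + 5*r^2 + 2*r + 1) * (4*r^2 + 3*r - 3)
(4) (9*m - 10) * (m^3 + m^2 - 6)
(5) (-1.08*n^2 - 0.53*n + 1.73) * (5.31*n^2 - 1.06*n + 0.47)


(1) = -4.59*v^5 + 1.2569*v^4 + 20.4664*v^3 - 4.1387*v^2 - 8.3257*v + 0.9636
(2) = b^3 + 5*b
(3) = 36*r^5 + 47*r^4 - 4*r^3 - 5*r^2 - 3*r - 3
(4) = 9*m^4 - m^3 - 10*m^2 - 54*m + 60
(5) = -5.7348*n^4 - 1.6695*n^3 + 9.2405*n^2 - 2.0829*n + 0.8131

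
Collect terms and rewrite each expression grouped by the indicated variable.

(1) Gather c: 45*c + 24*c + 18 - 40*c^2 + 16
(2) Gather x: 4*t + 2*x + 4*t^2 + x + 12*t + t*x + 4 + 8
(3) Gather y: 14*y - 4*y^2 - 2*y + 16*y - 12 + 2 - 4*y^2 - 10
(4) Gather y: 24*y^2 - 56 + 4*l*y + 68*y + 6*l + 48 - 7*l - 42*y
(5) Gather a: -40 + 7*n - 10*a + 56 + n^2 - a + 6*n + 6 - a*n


(1) = -40*c^2 + 69*c + 34
(2) = 4*t^2 + 16*t + x*(t + 3) + 12
(3) = -8*y^2 + 28*y - 20
(4) = -l + 24*y^2 + y*(4*l + 26) - 8
(5) = a*(-n - 11) + n^2 + 13*n + 22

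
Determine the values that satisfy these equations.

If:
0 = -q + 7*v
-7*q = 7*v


Then:
q = 0
v = 0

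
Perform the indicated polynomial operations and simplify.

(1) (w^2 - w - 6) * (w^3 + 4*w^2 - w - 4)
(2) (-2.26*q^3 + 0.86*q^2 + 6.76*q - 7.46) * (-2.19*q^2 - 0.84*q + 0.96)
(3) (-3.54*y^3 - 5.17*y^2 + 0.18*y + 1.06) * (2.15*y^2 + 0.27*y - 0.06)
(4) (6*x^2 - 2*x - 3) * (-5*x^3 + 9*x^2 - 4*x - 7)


(1) = w^5 + 3*w^4 - 11*w^3 - 27*w^2 + 10*w + 24
(2) = 4.9494*q^5 + 0.015*q^4 - 17.6964*q^3 + 11.4846*q^2 + 12.756*q - 7.1616
(3) = -7.611*y^5 - 12.0713*y^4 - 0.7965*y^3 + 2.6378*y^2 + 0.2754*y - 0.0636
(4) = -30*x^5 + 64*x^4 - 27*x^3 - 61*x^2 + 26*x + 21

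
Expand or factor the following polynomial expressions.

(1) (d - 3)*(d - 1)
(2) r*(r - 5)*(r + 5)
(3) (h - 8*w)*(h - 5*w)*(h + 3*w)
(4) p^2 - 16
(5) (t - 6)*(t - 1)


(1) = d^2 - 4*d + 3
(2) = r^3 - 25*r
(3) = h^3 - 10*h^2*w + h*w^2 + 120*w^3
(4) = (p - 4)*(p + 4)
(5) = t^2 - 7*t + 6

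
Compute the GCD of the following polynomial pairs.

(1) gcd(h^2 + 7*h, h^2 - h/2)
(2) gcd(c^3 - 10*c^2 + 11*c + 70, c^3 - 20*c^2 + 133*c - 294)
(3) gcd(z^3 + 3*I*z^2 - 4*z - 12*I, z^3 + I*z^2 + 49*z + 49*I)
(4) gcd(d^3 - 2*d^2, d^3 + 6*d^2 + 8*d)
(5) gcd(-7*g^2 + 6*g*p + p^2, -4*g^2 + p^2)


(1) = gcd(h*(h + 7), h*(h - 1/2)) = h
(2) = gcd((c - 7)*(c - 5)*(c + 2), (c - 7)^2*(c - 6)) = c - 7
(3) = 1
(4) = d
(5) = 1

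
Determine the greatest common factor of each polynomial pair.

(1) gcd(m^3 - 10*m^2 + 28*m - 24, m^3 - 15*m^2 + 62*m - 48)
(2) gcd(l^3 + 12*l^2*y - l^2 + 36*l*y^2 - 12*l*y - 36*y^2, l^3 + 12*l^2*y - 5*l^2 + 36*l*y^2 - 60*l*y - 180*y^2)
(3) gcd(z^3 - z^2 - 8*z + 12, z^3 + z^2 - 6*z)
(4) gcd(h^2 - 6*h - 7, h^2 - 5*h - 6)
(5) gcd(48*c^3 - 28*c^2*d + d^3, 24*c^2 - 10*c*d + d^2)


(1) = gcd((m - 6)*(m - 2)^2, (m - 8)*(m - 6)*(m - 1)) = m - 6
(2) = l^2 + 12*l*y + 36*y^2
(3) = gcd((z - 2)^2*(z + 3), z*(z - 2)*(z + 3)) = z^2 + z - 6
(4) = gcd((h - 7)*(h + 1), (h - 6)*(h + 1)) = h + 1
(5) = gcd((-4*c + d)*(-2*c + d)*(6*c + d), (-6*c + d)*(-4*c + d)) = 4*c - d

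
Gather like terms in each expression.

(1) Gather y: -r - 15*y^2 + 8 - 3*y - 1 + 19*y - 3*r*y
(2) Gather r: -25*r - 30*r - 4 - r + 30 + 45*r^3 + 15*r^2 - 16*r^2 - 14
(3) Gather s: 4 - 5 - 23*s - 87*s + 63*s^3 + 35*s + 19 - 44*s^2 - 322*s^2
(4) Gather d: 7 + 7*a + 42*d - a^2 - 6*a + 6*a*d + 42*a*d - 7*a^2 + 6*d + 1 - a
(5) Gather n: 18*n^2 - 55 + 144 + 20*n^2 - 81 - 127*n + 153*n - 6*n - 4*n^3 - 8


(1) = -r - 15*y^2 + y*(16 - 3*r) + 7
(2) = 45*r^3 - r^2 - 56*r + 12
(3) = 63*s^3 - 366*s^2 - 75*s + 18
(4) = -8*a^2 + d*(48*a + 48) + 8
(5) = -4*n^3 + 38*n^2 + 20*n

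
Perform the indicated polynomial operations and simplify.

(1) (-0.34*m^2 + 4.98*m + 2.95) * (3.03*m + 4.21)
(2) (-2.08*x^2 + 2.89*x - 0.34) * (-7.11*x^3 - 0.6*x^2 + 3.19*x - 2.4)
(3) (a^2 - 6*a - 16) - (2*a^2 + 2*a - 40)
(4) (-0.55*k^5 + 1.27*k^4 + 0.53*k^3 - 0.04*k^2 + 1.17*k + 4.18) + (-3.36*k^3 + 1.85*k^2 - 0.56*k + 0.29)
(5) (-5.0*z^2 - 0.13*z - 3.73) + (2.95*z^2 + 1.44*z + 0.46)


(1) = -1.0302*m^3 + 13.658*m^2 + 29.9043*m + 12.4195
(2) = 14.7888*x^5 - 19.2999*x^4 - 5.9518*x^3 + 14.4151*x^2 - 8.0206*x + 0.816
(3) = -a^2 - 8*a + 24
(4) = -0.55*k^5 + 1.27*k^4 - 2.83*k^3 + 1.81*k^2 + 0.61*k + 4.47
(5) = -2.05*z^2 + 1.31*z - 3.27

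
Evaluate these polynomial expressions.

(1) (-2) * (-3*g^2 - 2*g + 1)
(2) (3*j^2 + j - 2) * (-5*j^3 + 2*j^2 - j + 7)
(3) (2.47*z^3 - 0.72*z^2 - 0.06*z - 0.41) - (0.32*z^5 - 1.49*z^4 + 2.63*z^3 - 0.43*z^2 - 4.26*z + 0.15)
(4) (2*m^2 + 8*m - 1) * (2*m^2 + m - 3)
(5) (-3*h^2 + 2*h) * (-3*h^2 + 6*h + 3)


(1) = 6*g^2 + 4*g - 2
(2) = -15*j^5 + j^4 + 9*j^3 + 16*j^2 + 9*j - 14
(3) = -0.32*z^5 + 1.49*z^4 - 0.16*z^3 - 0.29*z^2 + 4.2*z - 0.56
(4) = 4*m^4 + 18*m^3 - 25*m + 3
(5) = 9*h^4 - 24*h^3 + 3*h^2 + 6*h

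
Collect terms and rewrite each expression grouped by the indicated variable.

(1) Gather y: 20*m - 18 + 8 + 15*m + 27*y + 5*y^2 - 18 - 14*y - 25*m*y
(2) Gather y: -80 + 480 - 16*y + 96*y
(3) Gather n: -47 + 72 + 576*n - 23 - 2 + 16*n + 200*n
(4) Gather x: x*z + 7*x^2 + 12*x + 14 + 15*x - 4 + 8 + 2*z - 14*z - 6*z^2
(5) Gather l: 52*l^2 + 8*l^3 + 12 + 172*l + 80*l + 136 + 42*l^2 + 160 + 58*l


(1) = 35*m + 5*y^2 + y*(13 - 25*m) - 28
(2) = 80*y + 400
(3) = 792*n
(4) = 7*x^2 + x*(z + 27) - 6*z^2 - 12*z + 18
(5) = 8*l^3 + 94*l^2 + 310*l + 308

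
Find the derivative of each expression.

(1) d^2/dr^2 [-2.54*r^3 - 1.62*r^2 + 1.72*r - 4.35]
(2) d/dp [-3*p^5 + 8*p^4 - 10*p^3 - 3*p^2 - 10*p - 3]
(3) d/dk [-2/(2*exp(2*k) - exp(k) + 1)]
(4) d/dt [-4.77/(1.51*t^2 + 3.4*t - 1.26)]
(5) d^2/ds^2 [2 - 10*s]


(1) = -15.24*r - 3.24
(2) = -15*p^4 + 32*p^3 - 30*p^2 - 6*p - 10
(3) = (8*exp(k) - 2)*exp(k)/(2*exp(2*k) - exp(k) + 1)^2
(4) = (14.4054*t + 16.218)/(1.51*t^2 + 3.4*t - 1.26)^2
(5) = 0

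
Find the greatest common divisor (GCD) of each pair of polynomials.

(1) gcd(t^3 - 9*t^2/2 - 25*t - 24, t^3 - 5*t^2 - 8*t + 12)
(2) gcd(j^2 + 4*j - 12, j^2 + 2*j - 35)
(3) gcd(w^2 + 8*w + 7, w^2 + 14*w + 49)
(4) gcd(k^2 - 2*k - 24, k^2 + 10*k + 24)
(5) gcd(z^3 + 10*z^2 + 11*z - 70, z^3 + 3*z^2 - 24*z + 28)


(1) = gcd((t - 8)*(t + 3/2)*(t + 2), (t - 6)*(t - 1)*(t + 2)) = t + 2
(2) = gcd((j - 2)*(j + 6), (j - 5)*(j + 7)) = 1
(3) = gcd((w + 1)*(w + 7), (w + 7)^2) = w + 7
(4) = gcd((k - 6)*(k + 4), (k + 4)*(k + 6)) = k + 4
(5) = gcd((z - 2)*(z + 5)*(z + 7), (z - 2)^2*(z + 7)) = z^2 + 5*z - 14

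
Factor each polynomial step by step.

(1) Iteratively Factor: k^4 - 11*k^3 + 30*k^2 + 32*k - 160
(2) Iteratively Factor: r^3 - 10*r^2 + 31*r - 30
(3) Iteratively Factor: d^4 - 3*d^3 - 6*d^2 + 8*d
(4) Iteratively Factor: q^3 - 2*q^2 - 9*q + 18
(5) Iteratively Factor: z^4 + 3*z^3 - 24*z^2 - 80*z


(1) = (k - 5)*(k^3 - 6*k^2 + 32) = (k - 5)*(k - 4)*(k^2 - 2*k - 8) = (k - 5)*(k - 4)*(k + 2)*(k - 4)
(2) = (r - 3)*(r^2 - 7*r + 10) = (r - 3)*(r - 2)*(r - 5)
(3) = (d - 1)*(d^3 - 2*d^2 - 8*d) = (d - 1)*(d + 2)*(d^2 - 4*d) = d*(d - 1)*(d + 2)*(d - 4)
(4) = (q + 3)*(q^2 - 5*q + 6) = (q - 2)*(q + 3)*(q - 3)
(5) = (z + 4)*(z^3 - z^2 - 20*z) = (z - 5)*(z + 4)*(z^2 + 4*z) = z*(z - 5)*(z + 4)*(z + 4)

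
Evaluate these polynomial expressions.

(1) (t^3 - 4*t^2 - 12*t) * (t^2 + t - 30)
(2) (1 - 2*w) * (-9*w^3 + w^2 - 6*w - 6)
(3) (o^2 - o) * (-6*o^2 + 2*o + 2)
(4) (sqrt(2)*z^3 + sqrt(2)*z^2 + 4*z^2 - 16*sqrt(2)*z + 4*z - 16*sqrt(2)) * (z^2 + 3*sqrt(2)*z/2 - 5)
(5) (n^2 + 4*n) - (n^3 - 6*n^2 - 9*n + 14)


(1) = t^5 - 3*t^4 - 46*t^3 + 108*t^2 + 360*t
(2) = 18*w^4 - 11*w^3 + 13*w^2 + 6*w - 6
(3) = -6*o^4 + 8*o^3 - 2*o
(4) = sqrt(2)*z^5 + sqrt(2)*z^4 + 7*z^4 - 15*sqrt(2)*z^3 + 7*z^3 - 68*z^2 - 15*sqrt(2)*z^2 - 68*z + 80*sqrt(2)*z + 80*sqrt(2)
(5) = -n^3 + 7*n^2 + 13*n - 14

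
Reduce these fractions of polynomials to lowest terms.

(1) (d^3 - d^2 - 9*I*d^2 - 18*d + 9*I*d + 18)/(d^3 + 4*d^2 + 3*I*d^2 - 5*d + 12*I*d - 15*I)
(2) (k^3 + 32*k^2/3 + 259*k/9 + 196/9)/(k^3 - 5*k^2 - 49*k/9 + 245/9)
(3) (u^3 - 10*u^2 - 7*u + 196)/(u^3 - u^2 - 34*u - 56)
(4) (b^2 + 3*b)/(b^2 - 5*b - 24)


(1) = (d^2 - 9*I*d - 18)/(d^2 + d*(5 + 3*I) + 15*I)
(2) = (3*k^2 + 25*k + 28)/(3*k^2 - 22*k + 35)
(3) = (u - 7)/(u + 2)
(4) = b/(b - 8)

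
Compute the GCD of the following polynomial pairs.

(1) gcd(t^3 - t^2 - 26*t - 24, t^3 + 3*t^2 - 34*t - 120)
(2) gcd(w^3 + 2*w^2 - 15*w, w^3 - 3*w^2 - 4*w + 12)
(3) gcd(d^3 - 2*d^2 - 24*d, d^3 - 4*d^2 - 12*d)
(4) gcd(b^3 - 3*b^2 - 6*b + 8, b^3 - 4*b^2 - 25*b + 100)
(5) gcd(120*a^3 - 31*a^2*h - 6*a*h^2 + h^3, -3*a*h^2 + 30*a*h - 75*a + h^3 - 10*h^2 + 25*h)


(1) = t^2 - 2*t - 24
(2) = w - 3
(3) = gcd(d*(d - 6)*(d + 4), d*(d - 6)*(d + 2)) = d^2 - 6*d
(4) = gcd((b - 4)*(b - 1)*(b + 2), (b - 5)*(b - 4)*(b + 5)) = b - 4
(5) = 3*a - h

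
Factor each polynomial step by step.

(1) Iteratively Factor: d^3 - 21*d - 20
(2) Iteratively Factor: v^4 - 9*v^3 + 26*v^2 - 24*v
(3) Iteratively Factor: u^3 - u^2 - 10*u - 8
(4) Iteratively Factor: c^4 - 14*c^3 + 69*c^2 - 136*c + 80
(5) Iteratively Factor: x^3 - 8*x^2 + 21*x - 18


(1) = (d - 5)*(d^2 + 5*d + 4) = (d - 5)*(d + 4)*(d + 1)
(2) = (v - 4)*(v^3 - 5*v^2 + 6*v) = (v - 4)*(v - 2)*(v^2 - 3*v) = (v - 4)*(v - 3)*(v - 2)*(v)
(3) = (u + 1)*(u^2 - 2*u - 8) = (u - 4)*(u + 1)*(u + 2)
(4) = (c - 1)*(c^3 - 13*c^2 + 56*c - 80) = (c - 5)*(c - 1)*(c^2 - 8*c + 16) = (c - 5)*(c - 4)*(c - 1)*(c - 4)
(5) = (x - 2)*(x^2 - 6*x + 9) = (x - 3)*(x - 2)*(x - 3)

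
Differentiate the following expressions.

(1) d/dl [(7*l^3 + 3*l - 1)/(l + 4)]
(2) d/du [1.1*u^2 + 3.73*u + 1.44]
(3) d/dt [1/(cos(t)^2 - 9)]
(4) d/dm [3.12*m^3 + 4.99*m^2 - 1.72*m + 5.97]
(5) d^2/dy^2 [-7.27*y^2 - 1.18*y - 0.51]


(1) = (14*l^3 + 84*l^2 + 13)/(l^2 + 8*l + 16)
(2) = 2.2*u + 3.73
(3) = 2*sin(t)*cos(t)/(cos(t)^2 - 9)^2
(4) = 9.36*m^2 + 9.98*m - 1.72
(5) = -14.5400000000000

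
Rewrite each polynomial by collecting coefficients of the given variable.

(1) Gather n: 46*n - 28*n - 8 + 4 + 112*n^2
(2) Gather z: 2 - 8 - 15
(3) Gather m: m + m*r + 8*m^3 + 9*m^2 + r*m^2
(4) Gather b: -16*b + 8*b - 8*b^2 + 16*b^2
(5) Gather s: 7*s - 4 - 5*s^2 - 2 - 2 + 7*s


(1) = 112*n^2 + 18*n - 4
(2) = -21
(3) = 8*m^3 + m^2*(r + 9) + m*(r + 1)
(4) = 8*b^2 - 8*b
(5) = -5*s^2 + 14*s - 8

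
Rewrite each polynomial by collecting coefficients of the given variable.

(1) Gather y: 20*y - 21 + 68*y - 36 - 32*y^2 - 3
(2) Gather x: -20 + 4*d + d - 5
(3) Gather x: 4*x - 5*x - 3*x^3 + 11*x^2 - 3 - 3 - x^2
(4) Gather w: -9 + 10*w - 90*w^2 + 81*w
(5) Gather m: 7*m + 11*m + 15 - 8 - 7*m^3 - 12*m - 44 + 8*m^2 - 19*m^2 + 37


(1) = -32*y^2 + 88*y - 60
(2) = 5*d - 25
(3) = -3*x^3 + 10*x^2 - x - 6
(4) = -90*w^2 + 91*w - 9
(5) = -7*m^3 - 11*m^2 + 6*m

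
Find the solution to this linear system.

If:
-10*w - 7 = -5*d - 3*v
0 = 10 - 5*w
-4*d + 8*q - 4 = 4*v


Then:
d = 27/5 - 3*v/5
q = v/5 + 16/5
w = 2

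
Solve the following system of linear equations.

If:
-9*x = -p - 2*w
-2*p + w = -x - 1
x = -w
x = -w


Then:
p = 1/2
w = -1/22
x = 1/22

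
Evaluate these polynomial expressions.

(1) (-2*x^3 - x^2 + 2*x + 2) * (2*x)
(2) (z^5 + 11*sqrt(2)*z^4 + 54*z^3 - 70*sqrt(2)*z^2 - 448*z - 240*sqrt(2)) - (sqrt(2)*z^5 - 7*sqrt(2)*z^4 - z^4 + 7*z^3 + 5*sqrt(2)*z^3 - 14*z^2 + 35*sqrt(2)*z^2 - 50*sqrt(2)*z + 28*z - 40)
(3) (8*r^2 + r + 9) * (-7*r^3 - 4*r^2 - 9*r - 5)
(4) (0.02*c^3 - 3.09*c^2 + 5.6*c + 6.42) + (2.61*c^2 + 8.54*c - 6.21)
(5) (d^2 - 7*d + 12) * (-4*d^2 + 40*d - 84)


(1) = -4*x^4 - 2*x^3 + 4*x^2 + 4*x
(2) = -sqrt(2)*z^5 + z^5 + z^4 + 18*sqrt(2)*z^4 - 5*sqrt(2)*z^3 + 47*z^3 - 105*sqrt(2)*z^2 + 14*z^2 - 476*z + 50*sqrt(2)*z - 240*sqrt(2) + 40
(3) = -56*r^5 - 39*r^4 - 139*r^3 - 85*r^2 - 86*r - 45
(4) = 0.02*c^3 - 0.48*c^2 + 14.14*c + 0.21
(5) = -4*d^4 + 68*d^3 - 412*d^2 + 1068*d - 1008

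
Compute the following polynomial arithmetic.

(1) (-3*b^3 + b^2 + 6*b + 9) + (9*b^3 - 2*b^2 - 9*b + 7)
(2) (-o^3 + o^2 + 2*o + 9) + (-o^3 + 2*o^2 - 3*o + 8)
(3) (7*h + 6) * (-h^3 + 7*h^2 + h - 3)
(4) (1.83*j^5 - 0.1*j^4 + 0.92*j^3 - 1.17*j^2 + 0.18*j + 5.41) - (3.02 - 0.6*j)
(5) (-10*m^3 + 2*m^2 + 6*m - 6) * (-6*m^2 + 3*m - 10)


(1) = 6*b^3 - b^2 - 3*b + 16
(2) = -2*o^3 + 3*o^2 - o + 17
(3) = -7*h^4 + 43*h^3 + 49*h^2 - 15*h - 18
(4) = 1.83*j^5 - 0.1*j^4 + 0.92*j^3 - 1.17*j^2 + 0.78*j + 2.39
(5) = 60*m^5 - 42*m^4 + 70*m^3 + 34*m^2 - 78*m + 60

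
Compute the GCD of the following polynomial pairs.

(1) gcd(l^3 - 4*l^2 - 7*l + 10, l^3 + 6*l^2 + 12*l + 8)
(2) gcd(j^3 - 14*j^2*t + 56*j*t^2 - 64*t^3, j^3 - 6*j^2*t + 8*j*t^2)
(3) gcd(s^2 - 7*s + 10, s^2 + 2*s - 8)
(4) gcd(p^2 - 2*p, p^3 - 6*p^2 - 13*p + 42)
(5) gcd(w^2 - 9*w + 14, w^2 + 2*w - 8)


(1) = l + 2
(2) = gcd((j - 8*t)*(j - 4*t)*(j - 2*t), j*(j - 4*t)*(j - 2*t)) = j^2 - 6*j*t + 8*t^2
(3) = gcd((s - 5)*(s - 2), (s - 2)*(s + 4)) = s - 2
(4) = p - 2
(5) = gcd((w - 7)*(w - 2), (w - 2)*(w + 4)) = w - 2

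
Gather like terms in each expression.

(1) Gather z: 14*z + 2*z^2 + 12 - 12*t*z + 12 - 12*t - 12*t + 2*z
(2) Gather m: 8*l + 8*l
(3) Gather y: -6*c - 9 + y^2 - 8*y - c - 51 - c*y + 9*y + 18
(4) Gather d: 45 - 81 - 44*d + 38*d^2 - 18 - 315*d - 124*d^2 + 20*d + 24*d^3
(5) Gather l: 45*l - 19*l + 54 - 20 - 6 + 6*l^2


(1) = -24*t + 2*z^2 + z*(16 - 12*t) + 24
(2) = 16*l
(3) = -7*c + y^2 + y*(1 - c) - 42
(4) = 24*d^3 - 86*d^2 - 339*d - 54
(5) = 6*l^2 + 26*l + 28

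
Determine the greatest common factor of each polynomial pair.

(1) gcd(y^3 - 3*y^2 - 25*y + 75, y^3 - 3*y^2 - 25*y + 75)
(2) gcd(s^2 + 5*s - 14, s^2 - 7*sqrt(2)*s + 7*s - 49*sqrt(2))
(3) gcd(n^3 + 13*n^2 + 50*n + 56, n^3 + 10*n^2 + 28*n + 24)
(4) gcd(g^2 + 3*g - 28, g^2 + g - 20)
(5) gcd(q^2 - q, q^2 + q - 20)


(1) = gcd((y - 5)*(y - 3)*(y + 5), (y - 5)*(y - 3)*(y + 5)) = y^3 - 3*y^2 - 25*y + 75
(2) = s + 7
(3) = n + 2
(4) = gcd((g - 4)*(g + 7), (g - 4)*(g + 5)) = g - 4
(5) = 1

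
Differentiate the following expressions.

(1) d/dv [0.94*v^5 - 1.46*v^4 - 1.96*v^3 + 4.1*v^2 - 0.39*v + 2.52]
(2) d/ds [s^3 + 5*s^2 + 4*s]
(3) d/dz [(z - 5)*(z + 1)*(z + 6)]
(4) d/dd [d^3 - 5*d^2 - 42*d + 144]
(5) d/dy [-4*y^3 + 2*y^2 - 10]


(1) = 4.7*v^4 - 5.84*v^3 - 5.88*v^2 + 8.2*v - 0.39
(2) = 3*s^2 + 10*s + 4
(3) = 3*z^2 + 4*z - 29
(4) = 3*d^2 - 10*d - 42
(5) = 4*y*(1 - 3*y)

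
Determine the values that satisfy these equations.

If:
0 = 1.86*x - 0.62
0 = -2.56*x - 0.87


Then:
No Solution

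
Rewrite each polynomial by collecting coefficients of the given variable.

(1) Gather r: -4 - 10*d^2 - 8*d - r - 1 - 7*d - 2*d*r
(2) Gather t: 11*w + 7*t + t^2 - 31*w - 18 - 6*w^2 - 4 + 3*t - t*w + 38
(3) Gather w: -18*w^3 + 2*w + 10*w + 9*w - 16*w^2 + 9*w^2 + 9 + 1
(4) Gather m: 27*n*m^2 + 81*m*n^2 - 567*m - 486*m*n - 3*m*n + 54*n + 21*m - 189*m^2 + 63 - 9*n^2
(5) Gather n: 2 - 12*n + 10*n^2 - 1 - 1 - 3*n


(1) = -10*d^2 - 15*d + r*(-2*d - 1) - 5
(2) = t^2 + t*(10 - w) - 6*w^2 - 20*w + 16
(3) = -18*w^3 - 7*w^2 + 21*w + 10
(4) = m^2*(27*n - 189) + m*(81*n^2 - 489*n - 546) - 9*n^2 + 54*n + 63
(5) = 10*n^2 - 15*n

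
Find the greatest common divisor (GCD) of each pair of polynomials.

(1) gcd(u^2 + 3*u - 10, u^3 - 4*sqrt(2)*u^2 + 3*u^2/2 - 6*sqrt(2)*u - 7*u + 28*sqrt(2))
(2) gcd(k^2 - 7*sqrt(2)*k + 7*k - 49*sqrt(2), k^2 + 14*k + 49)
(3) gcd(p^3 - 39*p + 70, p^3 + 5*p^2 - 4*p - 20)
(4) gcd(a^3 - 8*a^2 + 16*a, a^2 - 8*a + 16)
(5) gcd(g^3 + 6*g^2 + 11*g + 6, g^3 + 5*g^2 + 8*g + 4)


(1) = gcd((u - 2)*(u + 5), (u - 2)*(u + 7/2)*(u - 4*sqrt(2))) = u - 2
(2) = gcd((k + 7)*(k - 7*sqrt(2)), (k + 7)^2) = k + 7
(3) = gcd((p - 5)*(p - 2)*(p + 7), (p - 2)*(p + 2)*(p + 5)) = p - 2
(4) = gcd(a*(a - 4)^2, (a - 4)^2) = a^2 - 8*a + 16
(5) = gcd((g + 1)*(g + 2)*(g + 3), (g + 1)*(g + 2)^2) = g^2 + 3*g + 2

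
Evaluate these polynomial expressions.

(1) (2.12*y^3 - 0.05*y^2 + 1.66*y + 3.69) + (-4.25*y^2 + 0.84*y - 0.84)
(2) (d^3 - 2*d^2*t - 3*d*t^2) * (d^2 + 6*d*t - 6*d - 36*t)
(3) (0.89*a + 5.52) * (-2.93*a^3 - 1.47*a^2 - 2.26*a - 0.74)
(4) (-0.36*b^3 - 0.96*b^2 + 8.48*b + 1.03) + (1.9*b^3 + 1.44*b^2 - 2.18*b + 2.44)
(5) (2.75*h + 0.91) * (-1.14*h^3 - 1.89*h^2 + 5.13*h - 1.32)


(1) = 2.12*y^3 - 4.3*y^2 + 2.5*y + 2.85
(2) = d^5 + 4*d^4*t - 6*d^4 - 15*d^3*t^2 - 24*d^3*t - 18*d^2*t^3 + 90*d^2*t^2 + 108*d*t^3
(3) = -2.6077*a^4 - 17.4819*a^3 - 10.1258*a^2 - 13.1338*a - 4.0848
(4) = 1.54*b^3 + 0.48*b^2 + 6.3*b + 3.47
(5) = -3.135*h^4 - 6.2349*h^3 + 12.3876*h^2 + 1.0383*h - 1.2012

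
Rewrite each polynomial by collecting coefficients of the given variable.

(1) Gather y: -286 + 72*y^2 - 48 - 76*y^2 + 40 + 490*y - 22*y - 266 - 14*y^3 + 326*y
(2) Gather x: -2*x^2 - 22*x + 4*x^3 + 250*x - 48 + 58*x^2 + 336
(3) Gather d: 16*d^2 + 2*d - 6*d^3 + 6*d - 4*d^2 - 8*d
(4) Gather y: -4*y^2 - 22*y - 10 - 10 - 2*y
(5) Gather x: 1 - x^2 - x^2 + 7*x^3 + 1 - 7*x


(1) = -14*y^3 - 4*y^2 + 794*y - 560
(2) = 4*x^3 + 56*x^2 + 228*x + 288
(3) = -6*d^3 + 12*d^2
(4) = -4*y^2 - 24*y - 20
(5) = 7*x^3 - 2*x^2 - 7*x + 2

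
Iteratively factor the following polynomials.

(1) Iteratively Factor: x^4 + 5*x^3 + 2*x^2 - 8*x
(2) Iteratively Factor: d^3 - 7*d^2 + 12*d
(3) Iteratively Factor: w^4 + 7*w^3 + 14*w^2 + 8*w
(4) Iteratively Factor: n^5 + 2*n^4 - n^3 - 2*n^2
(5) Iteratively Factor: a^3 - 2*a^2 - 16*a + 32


(1) = (x + 2)*(x^3 + 3*x^2 - 4*x) = (x - 1)*(x + 2)*(x^2 + 4*x) = (x - 1)*(x + 2)*(x + 4)*(x)
(2) = (d - 4)*(d^2 - 3*d) = (d - 4)*(d - 3)*(d)
(3) = (w)*(w^3 + 7*w^2 + 14*w + 8) = w*(w + 2)*(w^2 + 5*w + 4) = w*(w + 1)*(w + 2)*(w + 4)
(4) = (n)*(n^4 + 2*n^3 - n^2 - 2*n) = n^2*(n^3 + 2*n^2 - n - 2) = n^2*(n - 1)*(n^2 + 3*n + 2) = n^2*(n - 1)*(n + 1)*(n + 2)
(5) = (a - 4)*(a^2 + 2*a - 8) = (a - 4)*(a + 4)*(a - 2)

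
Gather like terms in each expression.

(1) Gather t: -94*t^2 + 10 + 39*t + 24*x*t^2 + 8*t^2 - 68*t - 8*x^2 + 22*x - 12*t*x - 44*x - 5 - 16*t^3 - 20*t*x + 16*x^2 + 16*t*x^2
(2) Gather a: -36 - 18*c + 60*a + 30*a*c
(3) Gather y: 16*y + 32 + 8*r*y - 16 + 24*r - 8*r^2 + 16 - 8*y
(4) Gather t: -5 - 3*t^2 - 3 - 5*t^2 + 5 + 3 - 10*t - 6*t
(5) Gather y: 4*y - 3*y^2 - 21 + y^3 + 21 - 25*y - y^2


(1) = -16*t^3 + t^2*(24*x - 86) + t*(16*x^2 - 32*x - 29) + 8*x^2 - 22*x + 5
(2) = a*(30*c + 60) - 18*c - 36
(3) = -8*r^2 + 24*r + y*(8*r + 8) + 32
(4) = -8*t^2 - 16*t
(5) = y^3 - 4*y^2 - 21*y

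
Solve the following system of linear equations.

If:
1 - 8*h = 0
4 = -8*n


Then:
h = 1/8
n = -1/2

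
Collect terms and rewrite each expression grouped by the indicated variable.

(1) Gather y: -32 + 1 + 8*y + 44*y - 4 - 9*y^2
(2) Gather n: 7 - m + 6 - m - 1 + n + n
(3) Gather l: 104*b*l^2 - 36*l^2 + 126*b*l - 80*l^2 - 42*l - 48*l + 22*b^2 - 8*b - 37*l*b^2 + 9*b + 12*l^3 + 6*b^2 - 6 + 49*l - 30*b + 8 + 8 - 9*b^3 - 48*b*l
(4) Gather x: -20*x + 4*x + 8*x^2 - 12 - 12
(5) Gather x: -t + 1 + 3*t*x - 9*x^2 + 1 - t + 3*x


(1) = -9*y^2 + 52*y - 35
(2) = -2*m + 2*n + 12
(3) = -9*b^3 + 28*b^2 - 29*b + 12*l^3 + l^2*(104*b - 116) + l*(-37*b^2 + 78*b - 41) + 10
(4) = 8*x^2 - 16*x - 24
(5) = -2*t - 9*x^2 + x*(3*t + 3) + 2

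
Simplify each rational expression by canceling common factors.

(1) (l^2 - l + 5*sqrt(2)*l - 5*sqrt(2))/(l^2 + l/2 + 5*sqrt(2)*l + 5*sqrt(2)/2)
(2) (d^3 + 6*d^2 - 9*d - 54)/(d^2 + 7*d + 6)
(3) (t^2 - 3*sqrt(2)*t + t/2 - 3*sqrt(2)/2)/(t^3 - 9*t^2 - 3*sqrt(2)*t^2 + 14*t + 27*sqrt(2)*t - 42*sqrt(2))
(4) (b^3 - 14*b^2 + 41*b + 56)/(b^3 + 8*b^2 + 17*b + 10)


(1) = (2*l - 2)/(2*l + 1)
(2) = (d^2 - 9)/(d + 1)
(3) = (2*t + 1)/(2*t^2 - 18*t + 28)
(4) = (b^2 - 15*b + 56)/(b^2 + 7*b + 10)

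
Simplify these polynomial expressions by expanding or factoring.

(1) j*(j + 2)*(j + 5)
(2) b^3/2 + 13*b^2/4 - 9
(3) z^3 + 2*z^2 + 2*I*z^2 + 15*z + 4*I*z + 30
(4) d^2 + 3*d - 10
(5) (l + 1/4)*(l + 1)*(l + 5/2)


(1) = j^3 + 7*j^2 + 10*j
(2) = (b/2 + 1)*(b - 3/2)*(b + 6)
(3) = (z + 2)*(z - 3*I)*(z + 5*I)
(4) = (d - 2)*(d + 5)
(5) = l^3 + 15*l^2/4 + 27*l/8 + 5/8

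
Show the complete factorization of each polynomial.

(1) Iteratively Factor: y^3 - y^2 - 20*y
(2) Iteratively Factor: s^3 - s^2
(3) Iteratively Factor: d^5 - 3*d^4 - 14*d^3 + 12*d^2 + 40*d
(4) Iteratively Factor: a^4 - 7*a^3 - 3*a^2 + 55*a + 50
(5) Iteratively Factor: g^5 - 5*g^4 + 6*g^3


(1) = (y)*(y^2 - y - 20) = y*(y - 5)*(y + 4)
(2) = (s - 1)*(s^2) = s*(s - 1)*(s)
(3) = (d)*(d^4 - 3*d^3 - 14*d^2 + 12*d + 40) = d*(d + 2)*(d^3 - 5*d^2 - 4*d + 20) = d*(d - 2)*(d + 2)*(d^2 - 3*d - 10) = d*(d - 5)*(d - 2)*(d + 2)*(d + 2)
(4) = (a - 5)*(a^3 - 2*a^2 - 13*a - 10) = (a - 5)^2*(a^2 + 3*a + 2) = (a - 5)^2*(a + 1)*(a + 2)
(5) = (g)*(g^4 - 5*g^3 + 6*g^2) = g*(g - 3)*(g^3 - 2*g^2) = g^2*(g - 3)*(g^2 - 2*g) = g^2*(g - 3)*(g - 2)*(g)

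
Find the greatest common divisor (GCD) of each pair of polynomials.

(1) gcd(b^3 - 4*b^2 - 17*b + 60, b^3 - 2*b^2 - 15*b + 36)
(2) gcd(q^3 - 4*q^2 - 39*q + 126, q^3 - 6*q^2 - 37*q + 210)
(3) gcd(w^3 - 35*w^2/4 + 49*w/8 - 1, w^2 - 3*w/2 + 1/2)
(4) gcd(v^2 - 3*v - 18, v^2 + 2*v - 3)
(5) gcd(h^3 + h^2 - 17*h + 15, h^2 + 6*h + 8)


(1) = b^2 + b - 12
(2) = gcd((q - 7)*(q - 3)*(q + 6), (q - 7)*(q - 5)*(q + 6)) = q^2 - q - 42
(3) = gcd((w - 8)*(w - 1/2)*(w - 1/4), (w - 1)*(w - 1/2)) = w - 1/2
(4) = v + 3
(5) = gcd((h - 3)*(h - 1)*(h + 5), (h + 2)*(h + 4)) = 1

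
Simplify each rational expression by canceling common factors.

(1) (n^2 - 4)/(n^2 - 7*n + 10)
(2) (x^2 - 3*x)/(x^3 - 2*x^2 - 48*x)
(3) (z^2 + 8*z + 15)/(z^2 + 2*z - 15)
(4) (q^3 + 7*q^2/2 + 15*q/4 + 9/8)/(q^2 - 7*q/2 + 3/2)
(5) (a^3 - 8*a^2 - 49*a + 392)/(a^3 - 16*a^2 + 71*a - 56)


(1) = (n + 2)/(n - 5)
(2) = (x - 3)/(x^2 - 2*x - 48)
(3) = (z + 3)/(z - 3)
(4) = (8*q^3 + 28*q^2 + 30*q + 9)/(8*q^2 - 28*q + 12)
(5) = (a + 7)/(a - 1)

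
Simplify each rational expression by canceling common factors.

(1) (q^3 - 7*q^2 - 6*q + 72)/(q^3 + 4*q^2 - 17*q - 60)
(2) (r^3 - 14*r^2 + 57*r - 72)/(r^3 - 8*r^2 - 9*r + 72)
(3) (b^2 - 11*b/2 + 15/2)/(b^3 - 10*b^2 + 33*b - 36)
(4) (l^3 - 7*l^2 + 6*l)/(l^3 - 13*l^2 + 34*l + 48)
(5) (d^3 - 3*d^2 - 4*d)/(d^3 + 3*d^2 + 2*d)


(1) = (q - 6)/(q + 5)
(2) = (r - 3)/(r + 3)
(3) = (2*b - 5)/(2*b^2 - 14*b + 24)
(4) = (l^2 - l)/(l^2 - 7*l - 8)
(5) = (d - 4)/(d + 2)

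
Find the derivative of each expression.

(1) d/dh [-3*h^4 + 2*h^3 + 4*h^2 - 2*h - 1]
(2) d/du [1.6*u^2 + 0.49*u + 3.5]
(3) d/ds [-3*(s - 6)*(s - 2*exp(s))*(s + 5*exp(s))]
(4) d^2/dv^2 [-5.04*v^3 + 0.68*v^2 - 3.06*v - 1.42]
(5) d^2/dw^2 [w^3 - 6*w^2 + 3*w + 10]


(1) = -12*h^3 + 6*h^2 + 8*h - 2
(2) = 3.2*u + 0.49
(3) = -9*s^2*exp(s) - 9*s^2 + 60*s*exp(2*s) + 36*s*exp(s) + 36*s - 330*exp(2*s) + 54*exp(s)
(4) = 1.36 - 30.24*v
(5) = 6*w - 12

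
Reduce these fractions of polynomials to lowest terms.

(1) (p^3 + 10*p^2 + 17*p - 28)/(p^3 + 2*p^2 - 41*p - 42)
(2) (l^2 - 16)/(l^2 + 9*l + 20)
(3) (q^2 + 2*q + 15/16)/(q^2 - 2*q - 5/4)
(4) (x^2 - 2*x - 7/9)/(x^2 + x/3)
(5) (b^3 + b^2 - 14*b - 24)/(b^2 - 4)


(1) = (p^2 + 3*p - 4)/(p^2 - 5*p - 6)
(2) = (l - 4)/(l + 5)
(3) = (16*q^2 + 32*q + 15)/(16*q^2 - 32*q - 20)
(4) = (3*x - 7)/(3*x)
(5) = (b^2 - b - 12)/(b - 2)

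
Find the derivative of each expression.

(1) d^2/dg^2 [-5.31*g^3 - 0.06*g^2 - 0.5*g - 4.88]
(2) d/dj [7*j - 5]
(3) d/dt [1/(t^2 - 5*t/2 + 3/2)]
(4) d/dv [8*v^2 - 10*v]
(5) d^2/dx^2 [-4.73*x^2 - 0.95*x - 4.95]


(1) = -31.86*g - 0.12
(2) = 7
(3) = 2*(5 - 4*t)/(2*t^2 - 5*t + 3)^2
(4) = 16*v - 10
(5) = -9.46000000000000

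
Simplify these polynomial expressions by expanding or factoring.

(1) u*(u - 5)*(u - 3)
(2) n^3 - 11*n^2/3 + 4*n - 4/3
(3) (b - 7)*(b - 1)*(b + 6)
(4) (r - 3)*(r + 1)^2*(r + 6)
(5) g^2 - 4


(1) = u^3 - 8*u^2 + 15*u
(2) = (n - 2)*(n - 1)*(n - 2/3)
(3) = b^3 - 2*b^2 - 41*b + 42
(4) = r^4 + 5*r^3 - 11*r^2 - 33*r - 18
(5) = (g - 2)*(g + 2)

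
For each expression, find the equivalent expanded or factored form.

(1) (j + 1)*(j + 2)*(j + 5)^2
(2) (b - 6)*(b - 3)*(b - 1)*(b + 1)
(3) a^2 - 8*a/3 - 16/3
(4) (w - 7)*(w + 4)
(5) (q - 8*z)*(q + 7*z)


(1) = j^4 + 13*j^3 + 57*j^2 + 95*j + 50
(2) = b^4 - 9*b^3 + 17*b^2 + 9*b - 18
(3) = (a - 4)*(a + 4/3)
(4) = w^2 - 3*w - 28
(5) = q^2 - q*z - 56*z^2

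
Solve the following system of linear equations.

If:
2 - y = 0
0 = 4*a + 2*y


Then:
a = -1
y = 2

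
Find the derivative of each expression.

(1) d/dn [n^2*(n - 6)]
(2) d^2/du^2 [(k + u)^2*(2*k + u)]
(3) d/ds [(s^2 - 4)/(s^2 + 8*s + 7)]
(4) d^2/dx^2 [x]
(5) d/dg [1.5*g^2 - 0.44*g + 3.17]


(1) = 3*n*(n - 4)
(2) = 8*k + 6*u
(3) = 2*(4*s^2 + 11*s + 16)/(s^4 + 16*s^3 + 78*s^2 + 112*s + 49)
(4) = 0
(5) = 3.0*g - 0.44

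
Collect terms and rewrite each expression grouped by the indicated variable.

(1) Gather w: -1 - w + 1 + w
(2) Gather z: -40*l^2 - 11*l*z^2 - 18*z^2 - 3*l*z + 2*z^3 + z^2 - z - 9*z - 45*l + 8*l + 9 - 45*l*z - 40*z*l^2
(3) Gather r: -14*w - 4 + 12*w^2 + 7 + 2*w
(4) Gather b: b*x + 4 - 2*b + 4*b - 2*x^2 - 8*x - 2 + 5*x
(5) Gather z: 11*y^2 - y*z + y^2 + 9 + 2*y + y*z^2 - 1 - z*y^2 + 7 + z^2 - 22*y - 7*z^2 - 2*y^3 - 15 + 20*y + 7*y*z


(1) = 0
(2) = -40*l^2 - 37*l + 2*z^3 + z^2*(-11*l - 17) + z*(-40*l^2 - 48*l - 10) + 9
(3) = 12*w^2 - 12*w + 3
(4) = b*(x + 2) - 2*x^2 - 3*x + 2
(5) = -2*y^3 + 12*y^2 + z^2*(y - 6) + z*(-y^2 + 6*y)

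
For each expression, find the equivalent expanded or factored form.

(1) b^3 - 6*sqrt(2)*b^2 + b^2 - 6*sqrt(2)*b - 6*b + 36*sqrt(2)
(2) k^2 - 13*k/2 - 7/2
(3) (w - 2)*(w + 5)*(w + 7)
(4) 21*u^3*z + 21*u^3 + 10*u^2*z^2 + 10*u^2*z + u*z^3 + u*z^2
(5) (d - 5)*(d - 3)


(1) = (b - 2)*(b + 3)*(b - 6*sqrt(2))
(2) = (k - 7)*(k + 1/2)
(3) = w^3 + 10*w^2 + 11*w - 70
(4) = (3*u + z)*(7*u + z)*(u*z + u)
(5) = d^2 - 8*d + 15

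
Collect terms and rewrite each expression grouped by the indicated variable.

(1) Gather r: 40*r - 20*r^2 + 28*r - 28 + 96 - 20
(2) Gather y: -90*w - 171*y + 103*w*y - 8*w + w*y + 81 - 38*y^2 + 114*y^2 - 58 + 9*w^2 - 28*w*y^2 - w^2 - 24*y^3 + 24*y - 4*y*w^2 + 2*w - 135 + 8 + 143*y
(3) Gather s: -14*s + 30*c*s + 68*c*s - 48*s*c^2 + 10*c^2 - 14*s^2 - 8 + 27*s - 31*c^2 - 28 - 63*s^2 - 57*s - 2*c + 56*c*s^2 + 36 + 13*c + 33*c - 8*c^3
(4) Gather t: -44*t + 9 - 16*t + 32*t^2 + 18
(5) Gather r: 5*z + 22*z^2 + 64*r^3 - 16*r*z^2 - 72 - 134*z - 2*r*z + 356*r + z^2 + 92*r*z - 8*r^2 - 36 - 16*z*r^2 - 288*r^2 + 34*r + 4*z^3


(1) = -20*r^2 + 68*r + 48
(2) = 8*w^2 - 96*w - 24*y^3 + y^2*(76 - 28*w) + y*(-4*w^2 + 104*w - 4) - 104
(3) = -8*c^3 - 21*c^2 + 44*c + s^2*(56*c - 77) + s*(-48*c^2 + 98*c - 44)
(4) = 32*t^2 - 60*t + 27
(5) = 64*r^3 + r^2*(-16*z - 296) + r*(-16*z^2 + 90*z + 390) + 4*z^3 + 23*z^2 - 129*z - 108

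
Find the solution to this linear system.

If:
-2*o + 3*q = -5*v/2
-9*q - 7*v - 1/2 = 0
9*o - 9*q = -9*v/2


Then:
o = -4/49
q = -1/14
v = 1/49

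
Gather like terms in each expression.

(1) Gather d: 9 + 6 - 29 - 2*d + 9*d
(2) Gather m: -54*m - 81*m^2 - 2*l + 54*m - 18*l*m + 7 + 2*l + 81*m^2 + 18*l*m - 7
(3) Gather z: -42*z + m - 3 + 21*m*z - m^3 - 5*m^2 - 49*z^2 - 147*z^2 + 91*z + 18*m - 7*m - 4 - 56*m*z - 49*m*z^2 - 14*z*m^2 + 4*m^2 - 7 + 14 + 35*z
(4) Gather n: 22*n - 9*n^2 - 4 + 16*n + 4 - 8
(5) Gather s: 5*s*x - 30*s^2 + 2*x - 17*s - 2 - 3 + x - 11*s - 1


(1) = 7*d - 14
(2) = 0
(3) = -m^3 - m^2 + 12*m + z^2*(-49*m - 196) + z*(-14*m^2 - 35*m + 84)
(4) = -9*n^2 + 38*n - 8
(5) = -30*s^2 + s*(5*x - 28) + 3*x - 6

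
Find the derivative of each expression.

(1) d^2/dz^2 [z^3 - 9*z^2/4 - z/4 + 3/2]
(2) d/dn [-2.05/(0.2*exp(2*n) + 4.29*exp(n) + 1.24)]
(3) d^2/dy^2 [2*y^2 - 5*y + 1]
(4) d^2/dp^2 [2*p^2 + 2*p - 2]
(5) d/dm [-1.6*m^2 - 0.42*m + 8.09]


(1) = 6*z - 9/2
(2) = (0.82*exp(n) + 8.7945)*exp(n)/(0.2*exp(2*n) + 4.29*exp(n) + 1.24)^2
(3) = 4
(4) = 4
(5) = -3.2*m - 0.42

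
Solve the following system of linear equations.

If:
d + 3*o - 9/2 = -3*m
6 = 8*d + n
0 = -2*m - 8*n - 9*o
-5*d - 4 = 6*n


Then:
d = 40/43
m = -71/602
n = -62/43
o = 1181/903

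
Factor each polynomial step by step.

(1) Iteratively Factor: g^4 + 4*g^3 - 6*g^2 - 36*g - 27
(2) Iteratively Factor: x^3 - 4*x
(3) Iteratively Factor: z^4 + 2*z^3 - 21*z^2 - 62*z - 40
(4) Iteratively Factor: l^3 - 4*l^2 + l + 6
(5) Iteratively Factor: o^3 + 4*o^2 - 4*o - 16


(1) = (g + 3)*(g^3 + g^2 - 9*g - 9) = (g + 1)*(g + 3)*(g^2 - 9) = (g - 3)*(g + 1)*(g + 3)*(g + 3)
(2) = (x)*(x^2 - 4) = x*(x - 2)*(x + 2)
(3) = (z - 5)*(z^3 + 7*z^2 + 14*z + 8) = (z - 5)*(z + 4)*(z^2 + 3*z + 2) = (z - 5)*(z + 2)*(z + 4)*(z + 1)
(4) = (l - 3)*(l^2 - l - 2) = (l - 3)*(l - 2)*(l + 1)
(5) = (o - 2)*(o^2 + 6*o + 8) = (o - 2)*(o + 4)*(o + 2)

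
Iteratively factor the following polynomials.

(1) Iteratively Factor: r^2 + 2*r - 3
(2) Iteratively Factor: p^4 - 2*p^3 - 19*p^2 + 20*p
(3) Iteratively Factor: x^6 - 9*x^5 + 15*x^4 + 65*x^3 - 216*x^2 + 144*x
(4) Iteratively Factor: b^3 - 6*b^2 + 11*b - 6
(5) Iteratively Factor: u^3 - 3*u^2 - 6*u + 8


(1) = (r - 1)*(r + 3)
(2) = (p - 5)*(p^3 + 3*p^2 - 4*p) = (p - 5)*(p + 4)*(p^2 - p) = p*(p - 5)*(p + 4)*(p - 1)
(3) = (x - 1)*(x^5 - 8*x^4 + 7*x^3 + 72*x^2 - 144*x) = (x - 1)*(x + 3)*(x^4 - 11*x^3 + 40*x^2 - 48*x) = (x - 4)*(x - 1)*(x + 3)*(x^3 - 7*x^2 + 12*x) = (x - 4)^2*(x - 1)*(x + 3)*(x^2 - 3*x) = (x - 4)^2*(x - 3)*(x - 1)*(x + 3)*(x)
(4) = (b - 3)*(b^2 - 3*b + 2) = (b - 3)*(b - 2)*(b - 1)
(5) = (u - 4)*(u^2 + u - 2) = (u - 4)*(u + 2)*(u - 1)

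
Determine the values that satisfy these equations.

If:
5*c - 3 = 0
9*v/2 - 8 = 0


Then:
c = 3/5
v = 16/9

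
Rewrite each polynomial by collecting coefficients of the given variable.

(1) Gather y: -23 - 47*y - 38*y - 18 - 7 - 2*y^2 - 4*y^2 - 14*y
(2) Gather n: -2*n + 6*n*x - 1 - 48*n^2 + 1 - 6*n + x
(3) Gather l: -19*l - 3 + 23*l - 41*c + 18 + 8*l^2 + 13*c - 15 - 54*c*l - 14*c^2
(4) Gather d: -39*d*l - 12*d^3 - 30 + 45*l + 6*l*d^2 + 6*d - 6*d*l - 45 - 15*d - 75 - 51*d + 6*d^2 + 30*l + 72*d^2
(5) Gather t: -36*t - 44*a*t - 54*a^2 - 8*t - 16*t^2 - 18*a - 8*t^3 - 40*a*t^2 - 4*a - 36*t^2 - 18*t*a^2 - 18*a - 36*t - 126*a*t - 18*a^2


(1) = -6*y^2 - 99*y - 48
(2) = -48*n^2 + n*(6*x - 8) + x
(3) = -14*c^2 - 28*c + 8*l^2 + l*(4 - 54*c)
(4) = -12*d^3 + d^2*(6*l + 78) + d*(-45*l - 60) + 75*l - 150
(5) = -72*a^2 - 40*a - 8*t^3 + t^2*(-40*a - 52) + t*(-18*a^2 - 170*a - 80)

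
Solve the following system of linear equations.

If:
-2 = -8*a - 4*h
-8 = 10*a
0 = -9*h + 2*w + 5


Then:
a = -4/5
h = 21/10
w = 139/20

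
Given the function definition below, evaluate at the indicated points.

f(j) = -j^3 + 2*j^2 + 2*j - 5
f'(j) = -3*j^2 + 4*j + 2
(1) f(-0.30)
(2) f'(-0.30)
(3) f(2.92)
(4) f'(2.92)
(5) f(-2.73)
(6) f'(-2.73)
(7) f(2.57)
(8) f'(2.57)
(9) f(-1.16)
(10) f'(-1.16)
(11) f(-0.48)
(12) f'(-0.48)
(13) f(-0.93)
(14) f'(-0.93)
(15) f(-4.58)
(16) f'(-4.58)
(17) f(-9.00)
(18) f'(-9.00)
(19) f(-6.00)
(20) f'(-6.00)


(1) = -5.39
(2) = 0.53
(3) = -7.00
(4) = -11.90
(5) = 24.79
(6) = -31.28
(7) = -3.62
(8) = -7.53
(9) = -3.07
(10) = -6.68
(11) = -5.39
(12) = -0.61
(13) = -4.33
(14) = -4.31
(15) = 123.86
(16) = -79.25
(17) = 868.00
(18) = -277.00
(19) = 271.00
(20) = -130.00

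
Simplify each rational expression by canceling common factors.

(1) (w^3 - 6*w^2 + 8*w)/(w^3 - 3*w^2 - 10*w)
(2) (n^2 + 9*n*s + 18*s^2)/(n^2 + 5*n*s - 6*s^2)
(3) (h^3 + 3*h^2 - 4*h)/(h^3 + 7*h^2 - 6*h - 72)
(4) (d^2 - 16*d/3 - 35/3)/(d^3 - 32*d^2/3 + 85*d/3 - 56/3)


(1) = (w^2 - 6*w + 8)/(w^2 - 3*w - 10)
(2) = (-n - 3*s)/(-n + s)
(3) = (h^2 - h)/(h^2 + 3*h - 18)
(4) = (3*d + 5)/(3*d^2 - 11*d + 8)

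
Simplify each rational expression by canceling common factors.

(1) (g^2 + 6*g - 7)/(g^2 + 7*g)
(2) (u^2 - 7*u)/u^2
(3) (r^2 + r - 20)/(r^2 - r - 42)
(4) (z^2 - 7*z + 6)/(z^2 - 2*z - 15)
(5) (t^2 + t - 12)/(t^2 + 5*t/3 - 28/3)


(1) = (g - 1)/g
(2) = (u - 7)/u
(3) = (r^2 + r - 20)/(r^2 - r - 42)
(4) = (z^2 - 7*z + 6)/(z^2 - 2*z - 15)
(5) = (3*t - 9)/(3*t - 7)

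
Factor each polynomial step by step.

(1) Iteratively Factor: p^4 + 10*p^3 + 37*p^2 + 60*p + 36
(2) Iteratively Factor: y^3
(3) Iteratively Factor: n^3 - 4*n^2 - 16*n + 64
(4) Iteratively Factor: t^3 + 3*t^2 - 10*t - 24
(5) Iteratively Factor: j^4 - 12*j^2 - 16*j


(1) = (p + 3)*(p^3 + 7*p^2 + 16*p + 12) = (p + 2)*(p + 3)*(p^2 + 5*p + 6) = (p + 2)*(p + 3)^2*(p + 2)
(2) = (y)*(y^2) = y^2*(y)
(3) = (n - 4)*(n^2 - 16) = (n - 4)^2*(n + 4)
(4) = (t + 4)*(t^2 - t - 6) = (t + 2)*(t + 4)*(t - 3)
(5) = (j - 4)*(j^3 + 4*j^2 + 4*j) = (j - 4)*(j + 2)*(j^2 + 2*j) = j*(j - 4)*(j + 2)*(j + 2)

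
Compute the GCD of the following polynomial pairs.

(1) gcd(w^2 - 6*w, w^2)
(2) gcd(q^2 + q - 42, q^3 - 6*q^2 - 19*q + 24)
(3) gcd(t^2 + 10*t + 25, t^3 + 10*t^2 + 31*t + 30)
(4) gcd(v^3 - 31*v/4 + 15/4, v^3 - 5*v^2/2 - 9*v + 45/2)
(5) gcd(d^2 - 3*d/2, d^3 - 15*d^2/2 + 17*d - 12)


(1) = gcd(w*(w - 6), w^2) = w
(2) = 1
(3) = t + 5
(4) = gcd((v - 5/2)*(v - 1/2)*(v + 3), (v - 3)*(v - 5/2)*(v + 3)) = v^2 + v/2 - 15/2
(5) = d - 3/2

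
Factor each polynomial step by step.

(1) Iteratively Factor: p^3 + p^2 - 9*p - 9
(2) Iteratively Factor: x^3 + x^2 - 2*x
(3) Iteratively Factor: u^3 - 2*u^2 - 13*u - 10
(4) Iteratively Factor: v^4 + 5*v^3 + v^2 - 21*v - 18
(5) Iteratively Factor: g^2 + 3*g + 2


(1) = (p + 1)*(p^2 - 9) = (p + 1)*(p + 3)*(p - 3)
(2) = (x + 2)*(x^2 - x) = (x - 1)*(x + 2)*(x)
(3) = (u - 5)*(u^2 + 3*u + 2) = (u - 5)*(u + 2)*(u + 1)
(4) = (v + 3)*(v^3 + 2*v^2 - 5*v - 6) = (v - 2)*(v + 3)*(v^2 + 4*v + 3) = (v - 2)*(v + 3)^2*(v + 1)
(5) = (g + 1)*(g + 2)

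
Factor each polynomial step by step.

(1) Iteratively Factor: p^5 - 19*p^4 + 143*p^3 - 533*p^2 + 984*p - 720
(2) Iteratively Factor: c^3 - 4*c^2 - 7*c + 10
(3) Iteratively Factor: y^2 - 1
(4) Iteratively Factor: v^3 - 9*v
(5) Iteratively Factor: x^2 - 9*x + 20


(1) = (p - 5)*(p^4 - 14*p^3 + 73*p^2 - 168*p + 144) = (p - 5)*(p - 4)*(p^3 - 10*p^2 + 33*p - 36) = (p - 5)*(p - 4)^2*(p^2 - 6*p + 9) = (p - 5)*(p - 4)^2*(p - 3)*(p - 3)
(2) = (c + 2)*(c^2 - 6*c + 5) = (c - 5)*(c + 2)*(c - 1)
(3) = (y + 1)*(y - 1)
(4) = (v - 3)*(v^2 + 3*v) = v*(v - 3)*(v + 3)
(5) = (x - 4)*(x - 5)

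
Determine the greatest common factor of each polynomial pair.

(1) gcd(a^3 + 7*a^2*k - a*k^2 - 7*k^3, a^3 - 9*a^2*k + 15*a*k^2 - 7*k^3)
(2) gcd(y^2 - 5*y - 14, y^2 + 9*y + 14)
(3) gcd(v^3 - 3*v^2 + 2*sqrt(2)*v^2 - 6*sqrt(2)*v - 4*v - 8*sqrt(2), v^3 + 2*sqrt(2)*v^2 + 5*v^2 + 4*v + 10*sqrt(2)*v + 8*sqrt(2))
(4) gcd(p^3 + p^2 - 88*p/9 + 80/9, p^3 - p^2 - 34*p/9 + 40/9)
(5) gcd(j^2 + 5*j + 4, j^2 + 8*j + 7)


(1) = a - k
(2) = gcd((y - 7)*(y + 2), (y + 2)*(y + 7)) = y + 2
(3) = gcd((v - 4)*(v + 1)*(v + 2*sqrt(2)), (v + 1)*(v + 4)*(v + 2*sqrt(2))) = v^2 + v*(1 + 2*sqrt(2)) + 2*sqrt(2)
(4) = gcd((p - 5/3)*(p - 4/3)*(p + 4), (p - 5/3)*(p - 4/3)*(p + 2)) = p^2 - 3*p + 20/9
(5) = j + 1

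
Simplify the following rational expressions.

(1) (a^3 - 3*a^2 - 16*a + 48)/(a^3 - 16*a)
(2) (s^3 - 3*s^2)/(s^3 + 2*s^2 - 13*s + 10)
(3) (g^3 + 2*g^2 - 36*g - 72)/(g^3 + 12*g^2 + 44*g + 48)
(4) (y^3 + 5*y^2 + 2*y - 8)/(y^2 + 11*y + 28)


(1) = (a - 3)/a
(2) = (s^3 - 3*s^2)/(s^3 + 2*s^2 - 13*s + 10)
(3) = (g - 6)/(g + 4)
(4) = (y^2 + y - 2)/(y + 7)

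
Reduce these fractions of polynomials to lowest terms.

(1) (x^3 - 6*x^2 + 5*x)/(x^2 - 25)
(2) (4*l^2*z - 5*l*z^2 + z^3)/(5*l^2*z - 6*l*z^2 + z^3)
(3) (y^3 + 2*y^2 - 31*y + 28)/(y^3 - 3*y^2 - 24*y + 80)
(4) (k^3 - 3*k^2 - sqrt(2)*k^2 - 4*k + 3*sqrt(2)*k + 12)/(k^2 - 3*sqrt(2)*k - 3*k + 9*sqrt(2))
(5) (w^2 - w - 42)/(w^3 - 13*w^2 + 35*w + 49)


(1) = (x^2 - x)/(x + 5)
(2) = (-4*l + z)/(-5*l + z)
(3) = (y^2 + 6*y - 7)/(y^2 + y - 20)
(4) = (k^2 - sqrt(2)*k - 4)/(k - 3*sqrt(2))
(5) = (w + 6)/(w^2 - 6*w - 7)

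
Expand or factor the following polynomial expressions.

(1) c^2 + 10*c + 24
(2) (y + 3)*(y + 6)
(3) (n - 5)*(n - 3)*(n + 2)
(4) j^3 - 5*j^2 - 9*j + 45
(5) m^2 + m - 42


(1) = (c + 4)*(c + 6)
(2) = y^2 + 9*y + 18
(3) = n^3 - 6*n^2 - n + 30
(4) = (j - 5)*(j - 3)*(j + 3)
(5) = (m - 6)*(m + 7)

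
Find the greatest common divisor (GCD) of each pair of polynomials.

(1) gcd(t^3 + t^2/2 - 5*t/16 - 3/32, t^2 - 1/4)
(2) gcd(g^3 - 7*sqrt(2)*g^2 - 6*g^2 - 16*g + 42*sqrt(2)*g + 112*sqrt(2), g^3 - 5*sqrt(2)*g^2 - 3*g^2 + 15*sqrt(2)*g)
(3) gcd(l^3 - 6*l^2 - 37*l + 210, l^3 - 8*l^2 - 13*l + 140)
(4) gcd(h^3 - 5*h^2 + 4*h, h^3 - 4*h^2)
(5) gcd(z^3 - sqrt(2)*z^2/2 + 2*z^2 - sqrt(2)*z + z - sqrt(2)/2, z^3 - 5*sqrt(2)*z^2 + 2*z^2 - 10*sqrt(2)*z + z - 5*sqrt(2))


(1) = t - 1/2
(2) = gcd((g - 8)*(g + 2)*(g - 7*sqrt(2)), g*(g - 3)*(g - 5*sqrt(2))) = 1
(3) = l^2 - 12*l + 35
(4) = gcd(h*(h - 4)*(h - 1), h^2*(h - 4)) = h^2 - 4*h
(5) = z^2 + 2*z + 1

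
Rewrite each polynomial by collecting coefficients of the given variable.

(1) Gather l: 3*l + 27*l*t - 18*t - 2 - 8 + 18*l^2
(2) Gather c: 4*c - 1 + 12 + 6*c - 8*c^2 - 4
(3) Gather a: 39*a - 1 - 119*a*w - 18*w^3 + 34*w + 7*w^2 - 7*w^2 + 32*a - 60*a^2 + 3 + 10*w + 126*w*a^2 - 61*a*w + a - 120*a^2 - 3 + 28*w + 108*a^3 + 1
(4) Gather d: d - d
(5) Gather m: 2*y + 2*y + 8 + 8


(1) = 18*l^2 + l*(27*t + 3) - 18*t - 10
(2) = -8*c^2 + 10*c + 7
(3) = 108*a^3 + a^2*(126*w - 180) + a*(72 - 180*w) - 18*w^3 + 72*w
(4) = 0
(5) = 4*y + 16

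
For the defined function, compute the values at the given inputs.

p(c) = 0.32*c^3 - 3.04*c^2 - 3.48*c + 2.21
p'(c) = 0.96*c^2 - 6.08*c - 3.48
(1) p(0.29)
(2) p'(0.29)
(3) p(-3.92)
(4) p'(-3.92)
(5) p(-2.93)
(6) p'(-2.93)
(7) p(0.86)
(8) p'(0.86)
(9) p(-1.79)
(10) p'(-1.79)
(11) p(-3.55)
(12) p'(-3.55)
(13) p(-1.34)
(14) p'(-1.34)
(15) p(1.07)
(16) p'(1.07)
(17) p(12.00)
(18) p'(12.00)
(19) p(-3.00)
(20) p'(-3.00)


(1) = 0.95
(2) = -5.16
(3) = -50.14
(4) = 35.11
(5) = -21.74
(6) = 22.58
(7) = -2.83
(8) = -8.00
(9) = -3.14
(10) = 10.48
(11) = -38.06
(12) = 30.20
(13) = 0.64
(14) = 6.39
(15) = -4.60
(16) = -8.89
(17) = 75.65
(18) = 61.80
(19) = -23.35
(20) = 23.40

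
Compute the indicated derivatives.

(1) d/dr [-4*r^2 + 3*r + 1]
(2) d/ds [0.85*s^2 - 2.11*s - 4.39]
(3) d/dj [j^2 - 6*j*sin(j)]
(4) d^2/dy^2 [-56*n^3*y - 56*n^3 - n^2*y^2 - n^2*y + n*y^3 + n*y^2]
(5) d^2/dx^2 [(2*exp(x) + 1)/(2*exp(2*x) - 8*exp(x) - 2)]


(1) = 3 - 8*r
(2) = 1.7*s - 2.11
(3) = -6*j*cos(j) + 2*j - 6*sin(j)
(4) = 2*n*(-n + 3*y + 1)
(5) = (exp(4*x) + 6*exp(3*x) + 6*exp(x) - 1)*exp(x)/(exp(6*x) - 12*exp(5*x) + 45*exp(4*x) - 40*exp(3*x) - 45*exp(2*x) - 12*exp(x) - 1)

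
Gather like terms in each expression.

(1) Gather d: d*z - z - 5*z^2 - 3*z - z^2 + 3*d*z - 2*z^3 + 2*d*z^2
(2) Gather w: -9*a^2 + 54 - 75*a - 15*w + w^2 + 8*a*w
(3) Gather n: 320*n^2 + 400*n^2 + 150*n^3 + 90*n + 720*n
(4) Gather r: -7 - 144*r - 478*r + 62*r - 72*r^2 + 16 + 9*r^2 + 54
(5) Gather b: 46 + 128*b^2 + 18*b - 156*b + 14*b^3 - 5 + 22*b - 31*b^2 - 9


(1) = d*(2*z^2 + 4*z) - 2*z^3 - 6*z^2 - 4*z
(2) = -9*a^2 - 75*a + w^2 + w*(8*a - 15) + 54
(3) = 150*n^3 + 720*n^2 + 810*n
(4) = -63*r^2 - 560*r + 63
(5) = 14*b^3 + 97*b^2 - 116*b + 32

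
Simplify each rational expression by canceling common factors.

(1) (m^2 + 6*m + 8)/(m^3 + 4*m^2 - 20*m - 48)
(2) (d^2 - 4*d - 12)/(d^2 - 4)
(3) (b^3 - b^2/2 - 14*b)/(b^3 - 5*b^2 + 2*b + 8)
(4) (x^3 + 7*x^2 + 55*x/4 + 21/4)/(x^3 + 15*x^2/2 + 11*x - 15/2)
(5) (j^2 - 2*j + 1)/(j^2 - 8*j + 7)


(1) = (m + 4)/(m^2 + 2*m - 24)
(2) = (d - 6)/(d - 2)
(3) = (2*b^2 + 7*b)/(2*b^2 - 2*b - 4)
(4) = (4*x^2 + 16*x + 7)/(4*x^2 + 18*x - 10)
(5) = (j - 1)/(j - 7)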